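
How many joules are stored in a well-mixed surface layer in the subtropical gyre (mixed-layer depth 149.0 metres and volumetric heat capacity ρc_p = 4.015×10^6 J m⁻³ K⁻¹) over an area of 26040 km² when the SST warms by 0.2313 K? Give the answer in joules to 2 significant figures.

Areal heat capacity C = ρc_p × D = 4.015×10^6 × 149.0 = 5.98×10^8 J/(m²·K).
Heat per unit area: q = C ΔT = 5.98×10^8 × 0.2313 = 1.38×10^8 J/m².
Total heat: Q = q × A = 1.38×10^8 × (26040 × 10⁶ m²) = 3.60×10^18 J.

3.6×10^18 J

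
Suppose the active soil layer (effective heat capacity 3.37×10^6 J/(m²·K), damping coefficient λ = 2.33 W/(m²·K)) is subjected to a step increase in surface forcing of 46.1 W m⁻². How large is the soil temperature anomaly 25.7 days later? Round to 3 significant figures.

15.5 K

Areal heat capacity C = 3.37×10^6 J/(m²·K) (given).
τ = C / λ = 3.37×10^6 / 2.33 = 1.45×10^6 s.
Equilibrium anomaly ΔT_eq = F / λ = 46.1 / 2.33 = 19.8 K.
t = 25.7 days = 2.22×10^6 s, so t/τ = 1.54.
ΔT(t) = ΔT_eq (1 − e^(−t/τ)) = 19.8 × (1 − e^−1.54) = 15.5 K.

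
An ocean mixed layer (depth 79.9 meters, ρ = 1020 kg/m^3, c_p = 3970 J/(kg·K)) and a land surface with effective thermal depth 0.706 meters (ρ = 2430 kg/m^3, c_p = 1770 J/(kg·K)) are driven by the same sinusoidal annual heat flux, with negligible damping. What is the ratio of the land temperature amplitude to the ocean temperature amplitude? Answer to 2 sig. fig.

110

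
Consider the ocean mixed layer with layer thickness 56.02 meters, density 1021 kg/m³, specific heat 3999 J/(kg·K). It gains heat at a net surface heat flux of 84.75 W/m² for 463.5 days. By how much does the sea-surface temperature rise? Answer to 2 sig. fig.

15 K

Areal heat capacity C = ρ c_p D = 1021 × 3999 × 56.02 = 2.29×10^8 J/(m²·K).
Net heat input Q = F Δt = 84.75 × (463.5 days × 86400 s/day) = 3.39×10^9 J/m².
ΔT = Q / C = 3.39×10^9 / 2.29×10^8 = 14.8 K.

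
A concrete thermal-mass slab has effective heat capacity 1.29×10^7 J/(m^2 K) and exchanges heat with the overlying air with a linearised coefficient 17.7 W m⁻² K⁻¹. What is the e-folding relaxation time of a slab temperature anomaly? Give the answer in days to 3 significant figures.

8.44 days

Areal heat capacity C = 1.29×10^7 J/(m^2 K) (given).
Relaxation time τ = C / λ = 1.29×10^7 / 17.7 = 7.29×10^5 s.
In days: 7.29×10^5 s / (86400 s/day) = 8.44 days.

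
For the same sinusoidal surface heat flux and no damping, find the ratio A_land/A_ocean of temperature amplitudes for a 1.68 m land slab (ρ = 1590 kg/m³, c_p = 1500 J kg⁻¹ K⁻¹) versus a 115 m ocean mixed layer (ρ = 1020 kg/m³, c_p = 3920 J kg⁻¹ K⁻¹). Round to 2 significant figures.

110

C_ocean = 1020 × 3920 × 115 = 4.60×10^8 J/(m²·K).
C_land = 1590 × 1500 × 1.68 = 4.01×10^6 J/(m²·K).
Undamped amplitude ∝ 1/C, so A_land/A_ocean = C_ocean/C_land = 115.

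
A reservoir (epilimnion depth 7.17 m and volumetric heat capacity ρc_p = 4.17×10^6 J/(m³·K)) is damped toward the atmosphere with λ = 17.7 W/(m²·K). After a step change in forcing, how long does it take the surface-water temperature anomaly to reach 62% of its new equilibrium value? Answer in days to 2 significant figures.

Areal heat capacity C = ρc_p × D = 4.17×10^6 × 7.17 = 2.99×10^7 J/(m²·K).
τ = C / λ = 2.99×10^7 / 17.7 = 1.69×10^6 s.
Fraction reached: 1 − e^(−t/τ) = 0.62 ⇒ t = −τ ln(1 − 0.62) = τ × 0.968.
t = 1.63×10^6 s = 18.9 days.

19 days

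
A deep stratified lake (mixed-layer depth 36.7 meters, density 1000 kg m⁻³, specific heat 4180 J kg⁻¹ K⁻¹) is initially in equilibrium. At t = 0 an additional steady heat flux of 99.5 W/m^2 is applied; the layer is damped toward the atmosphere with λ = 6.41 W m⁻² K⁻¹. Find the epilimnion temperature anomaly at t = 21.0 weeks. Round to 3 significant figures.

Areal heat capacity C = ρ c_p D = 1000 × 4180 × 36.7 = 1.53×10^8 J/(m²·K).
τ = C / λ = 1.53×10^8 / 6.41 = 2.39×10^7 s.
Equilibrium anomaly ΔT_eq = F / λ = 99.5 / 6.41 = 15.5 K.
t = 21.0 weeks = 1.27×10^7 s, so t/τ = 0.531.
ΔT(t) = ΔT_eq (1 − e^(−t/τ)) = 15.5 × (1 − e^−0.531) = 6.39 K.

6.39 K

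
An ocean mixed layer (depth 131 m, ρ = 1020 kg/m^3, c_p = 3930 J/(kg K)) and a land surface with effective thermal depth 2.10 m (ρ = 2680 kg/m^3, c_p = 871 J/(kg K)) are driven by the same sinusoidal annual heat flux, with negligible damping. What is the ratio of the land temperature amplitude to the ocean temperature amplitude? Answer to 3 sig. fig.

C_ocean = 1020 × 3930 × 131 = 5.25×10^8 J/(m²·K).
C_land = 2680 × 871 × 2.10 = 4.90×10^6 J/(m²·K).
Undamped amplitude ∝ 1/C, so A_land/A_ocean = C_ocean/C_land = 107.

107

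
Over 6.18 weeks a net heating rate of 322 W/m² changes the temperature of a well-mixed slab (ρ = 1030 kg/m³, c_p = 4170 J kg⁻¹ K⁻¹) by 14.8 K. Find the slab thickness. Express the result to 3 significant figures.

Heat input Q = F Δt = 322 × 3.74×10^6 s = 1.20×10^9 J/m².
Required areal heat capacity C = Q / ΔT = 8.13×10^7 J/(m²·K).
Depth D = C / (ρ c_p) = 8.13×10^7 / (1030 × 4170) = 18.9 m.

18.9 m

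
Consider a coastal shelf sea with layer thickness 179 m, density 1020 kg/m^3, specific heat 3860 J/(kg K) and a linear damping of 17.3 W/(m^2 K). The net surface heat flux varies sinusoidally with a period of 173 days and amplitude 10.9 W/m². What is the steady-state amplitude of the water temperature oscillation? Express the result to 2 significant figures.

0.037 K

Areal heat capacity C = ρ c_p D = 1020 × 3860 × 179 = 7.05×10^8 J m⁻² K⁻¹.
Angular frequency ω = 2π / T = 2π / 1.49×10^7 s = 4.20×10^-7 s⁻¹.
√((Cω)² + λ²) = √((296)² + 17.3²) = 297 W/(m²·K).
Amplitude A = F₀ / √((Cω)²+λ²) = 10.9 / 297 = 0.0367 K.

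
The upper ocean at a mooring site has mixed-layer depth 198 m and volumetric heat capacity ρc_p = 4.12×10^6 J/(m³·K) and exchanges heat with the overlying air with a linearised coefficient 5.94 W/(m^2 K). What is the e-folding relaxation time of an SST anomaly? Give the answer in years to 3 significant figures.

Areal heat capacity C = ρc_p × D = 4.12×10^6 × 198 = 8.16×10^8 J/(m²·K).
Relaxation time τ = C / λ = 8.16×10^8 / 5.94 = 1.37×10^8 s.
In years: 1.37×10^8 s / (3.156×10^7 s/year) = 4.35 years.

4.35 years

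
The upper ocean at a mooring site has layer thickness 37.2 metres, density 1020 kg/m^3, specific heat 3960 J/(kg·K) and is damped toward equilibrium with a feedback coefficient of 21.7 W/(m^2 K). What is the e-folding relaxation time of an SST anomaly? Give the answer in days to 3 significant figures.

80.1 days

Areal heat capacity C = ρ c_p D = 1020 × 3960 × 37.2 = 1.50×10^8 J m⁻² K⁻¹.
Relaxation time τ = C / λ = 1.50×10^8 / 21.7 = 6.92×10^6 s.
In days: 6.92×10^6 s / (86400 s/day) = 80.1 days.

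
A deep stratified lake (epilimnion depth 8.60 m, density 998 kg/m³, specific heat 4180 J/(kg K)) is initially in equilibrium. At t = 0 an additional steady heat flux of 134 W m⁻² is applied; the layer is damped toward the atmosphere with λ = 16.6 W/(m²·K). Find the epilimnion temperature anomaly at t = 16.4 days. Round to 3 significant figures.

3.88 K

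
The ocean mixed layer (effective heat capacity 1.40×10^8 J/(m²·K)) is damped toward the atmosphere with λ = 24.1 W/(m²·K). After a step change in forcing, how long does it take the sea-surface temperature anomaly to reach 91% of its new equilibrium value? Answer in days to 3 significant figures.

Areal heat capacity C = 1.40×10^8 J/(m²·K) (given).
τ = C / λ = 1.40×10^8 / 24.1 = 5.81×10^6 s.
Fraction reached: 1 − e^(−t/τ) = 0.91 ⇒ t = −τ ln(1 − 0.91) = τ × 2.41.
t = 1.40×10^7 s = 162 days.

162 days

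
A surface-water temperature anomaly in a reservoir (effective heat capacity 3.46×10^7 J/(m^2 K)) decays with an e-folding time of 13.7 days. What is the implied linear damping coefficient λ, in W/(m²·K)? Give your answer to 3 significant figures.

29.2

Areal heat capacity C = 3.46×10^7 J/(m^2 K) (given).
τ = 13.7 days = 1.18×10^6 s.
λ = C / τ = 3.46×10^7 / 1.18×10^6 = 29.2 W/(m²·K).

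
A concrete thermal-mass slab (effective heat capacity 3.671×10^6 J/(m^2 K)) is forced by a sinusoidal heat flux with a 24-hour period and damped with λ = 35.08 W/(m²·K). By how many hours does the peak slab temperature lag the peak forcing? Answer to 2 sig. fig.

5.5 hours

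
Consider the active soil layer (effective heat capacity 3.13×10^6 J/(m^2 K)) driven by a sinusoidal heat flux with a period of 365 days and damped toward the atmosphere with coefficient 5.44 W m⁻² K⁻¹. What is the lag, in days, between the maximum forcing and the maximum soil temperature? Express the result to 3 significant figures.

Areal heat capacity C = 3.13×10^6 J/(m^2 K) (given).
ω = 2π / 3.15×10^7 s = 1.99×10^-7 s⁻¹.
Phase lag φ = arctan(Cω/λ) = arctan(0.624/5.44) = 0.114 rad.
Time lag = φ / ω = 0.114 / 1.99×10^-7 = 5.73×10^5 s = 6.63 days.

6.63 days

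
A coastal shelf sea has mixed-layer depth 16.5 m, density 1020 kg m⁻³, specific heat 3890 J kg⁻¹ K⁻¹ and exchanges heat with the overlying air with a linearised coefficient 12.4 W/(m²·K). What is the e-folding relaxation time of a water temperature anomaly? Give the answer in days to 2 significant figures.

61 days

Areal heat capacity C = ρ c_p D = 1020 × 3890 × 16.5 = 6.55×10^7 J/(m²·K).
Relaxation time τ = C / λ = 6.55×10^7 / 12.4 = 5.28×10^6 s.
In days: 5.28×10^6 s / (86400 s/day) = 61.1 days.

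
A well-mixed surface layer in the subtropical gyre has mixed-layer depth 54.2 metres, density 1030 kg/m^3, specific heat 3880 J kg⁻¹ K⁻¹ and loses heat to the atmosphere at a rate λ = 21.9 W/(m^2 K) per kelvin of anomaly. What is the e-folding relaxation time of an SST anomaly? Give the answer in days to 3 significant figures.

114 days

Areal heat capacity C = ρ c_p D = 1030 × 3880 × 54.2 = 2.17×10^8 J m⁻² K⁻¹.
Relaxation time τ = C / λ = 2.17×10^8 / 21.9 = 9.89×10^6 s.
In days: 9.89×10^6 s / (86400 s/day) = 114 days.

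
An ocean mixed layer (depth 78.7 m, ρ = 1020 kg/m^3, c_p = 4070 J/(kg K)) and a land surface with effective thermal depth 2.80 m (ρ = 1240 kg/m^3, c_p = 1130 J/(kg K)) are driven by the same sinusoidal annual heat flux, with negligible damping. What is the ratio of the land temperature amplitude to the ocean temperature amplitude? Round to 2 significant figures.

C_ocean = 1020 × 4070 × 78.7 = 3.27×10^8 J/(m²·K).
C_land = 1240 × 1130 × 2.80 = 3.92×10^6 J/(m²·K).
Undamped amplitude ∝ 1/C, so A_land/A_ocean = C_ocean/C_land = 83.3.

83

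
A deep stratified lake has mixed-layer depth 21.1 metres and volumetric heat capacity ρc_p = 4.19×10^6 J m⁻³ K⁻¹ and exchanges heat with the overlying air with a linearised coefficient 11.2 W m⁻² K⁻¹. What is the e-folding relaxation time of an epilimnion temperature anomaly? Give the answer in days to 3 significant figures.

Areal heat capacity C = ρc_p × D = 4.19×10^6 × 21.1 = 8.84×10^7 J/(m^2 K).
Relaxation time τ = C / λ = 8.84×10^7 / 11.2 = 7.89×10^6 s.
In days: 7.89×10^6 s / (86400 s/day) = 91.4 days.

91.4 days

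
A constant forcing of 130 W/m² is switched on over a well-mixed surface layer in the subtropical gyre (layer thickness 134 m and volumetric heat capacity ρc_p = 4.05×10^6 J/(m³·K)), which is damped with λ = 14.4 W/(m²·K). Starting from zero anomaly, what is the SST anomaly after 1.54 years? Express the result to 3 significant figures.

6.54 K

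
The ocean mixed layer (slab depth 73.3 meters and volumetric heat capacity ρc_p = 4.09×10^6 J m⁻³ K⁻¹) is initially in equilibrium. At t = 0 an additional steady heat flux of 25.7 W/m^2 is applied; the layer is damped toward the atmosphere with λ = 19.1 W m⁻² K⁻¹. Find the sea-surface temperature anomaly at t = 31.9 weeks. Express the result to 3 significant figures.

Areal heat capacity C = ρc_p × D = 4.09×10^6 × 73.3 = 3.00×10^8 J m⁻² K⁻¹.
τ = C / λ = 3.00×10^8 / 19.1 = 1.57×10^7 s.
Equilibrium anomaly ΔT_eq = F / λ = 25.7 / 19.1 = 1.35 K.
t = 31.9 weeks = 1.93×10^7 s, so t/τ = 1.23.
ΔT(t) = ΔT_eq (1 − e^(−t/τ)) = 1.35 × (1 − e^−1.23) = 0.952 K.

0.952 K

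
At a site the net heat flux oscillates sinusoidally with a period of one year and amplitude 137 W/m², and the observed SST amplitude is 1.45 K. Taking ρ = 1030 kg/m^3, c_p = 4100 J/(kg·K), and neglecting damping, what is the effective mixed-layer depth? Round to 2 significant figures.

ω = 2π / 3.15×10^7 s = 1.99×10^-7 s⁻¹.
Required C = F₀ / (A ω) = 137 / (1.45 × 1.99×10^-7) = 4.74×10^8 J/(m²·K).
D = C / (ρ c_p) = 4.74×10^8 / (1030 × 4100) = 112 m.

110 m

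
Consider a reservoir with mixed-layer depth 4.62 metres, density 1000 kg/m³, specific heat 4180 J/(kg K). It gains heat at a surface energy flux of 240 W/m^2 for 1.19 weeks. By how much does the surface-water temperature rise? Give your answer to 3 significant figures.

Areal heat capacity C = ρ c_p D = 1000 × 4180 × 4.62 = 1.93×10^7 J/(m^2 K).
Net heat input Q = F Δt = 240 × (1.19 weeks × 6.048×10^5 s/week) = 1.73×10^8 J/m².
ΔT = Q / C = 1.73×10^8 / 1.93×10^7 = 8.94 K.

8.94 K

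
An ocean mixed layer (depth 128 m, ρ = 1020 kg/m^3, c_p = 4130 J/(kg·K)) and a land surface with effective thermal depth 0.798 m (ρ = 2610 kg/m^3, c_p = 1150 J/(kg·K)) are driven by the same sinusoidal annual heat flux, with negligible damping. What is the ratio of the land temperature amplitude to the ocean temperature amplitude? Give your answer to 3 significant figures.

225

C_ocean = 1020 × 4130 × 128 = 5.39×10^8 J/(m²·K).
C_land = 2610 × 1150 × 0.798 = 2.40×10^6 J/(m²·K).
Undamped amplitude ∝ 1/C, so A_land/A_ocean = C_ocean/C_land = 225.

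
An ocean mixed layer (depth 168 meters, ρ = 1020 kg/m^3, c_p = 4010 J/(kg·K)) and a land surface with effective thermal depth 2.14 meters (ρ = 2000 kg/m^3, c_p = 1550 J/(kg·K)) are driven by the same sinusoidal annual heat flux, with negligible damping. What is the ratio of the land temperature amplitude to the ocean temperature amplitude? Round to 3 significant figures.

104

C_ocean = 1020 × 4010 × 168 = 6.87×10^8 J/(m²·K).
C_land = 2000 × 1550 × 2.14 = 6.63×10^6 J/(m²·K).
Undamped amplitude ∝ 1/C, so A_land/A_ocean = C_ocean/C_land = 104.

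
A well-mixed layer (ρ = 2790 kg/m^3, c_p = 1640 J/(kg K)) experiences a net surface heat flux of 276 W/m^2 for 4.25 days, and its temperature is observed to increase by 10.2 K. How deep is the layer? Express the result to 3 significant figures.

Heat input Q = F Δt = 276 × 3.67×10^5 s = 1.01×10^8 J/m².
Required areal heat capacity C = Q / ΔT = 9.94×10^6 J/(m²·K).
Depth D = C / (ρ c_p) = 9.94×10^6 / (2790 × 1640) = 2.17 m.

2.17 m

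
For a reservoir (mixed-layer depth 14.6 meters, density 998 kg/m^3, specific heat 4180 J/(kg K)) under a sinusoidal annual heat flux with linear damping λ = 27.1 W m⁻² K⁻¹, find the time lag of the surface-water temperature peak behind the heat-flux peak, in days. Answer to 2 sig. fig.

Areal heat capacity C = ρ c_p D = 998 × 4180 × 14.6 = 6.09×10^7 J/(m²·K).
ω = 2π / 3.15×10^7 s = 1.99×10^-7 s⁻¹.
Phase lag φ = arctan(Cω/λ) = arctan(12.1/27.1) = 0.421 rad.
Time lag = φ / ω = 0.421 / 1.99×10^-7 = 2.11×10^6 s = 24.5 days.

24 days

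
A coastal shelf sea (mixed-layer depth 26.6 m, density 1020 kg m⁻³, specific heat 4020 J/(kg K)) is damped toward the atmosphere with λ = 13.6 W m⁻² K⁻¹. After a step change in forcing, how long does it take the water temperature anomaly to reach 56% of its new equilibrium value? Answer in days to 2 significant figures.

76 days

Areal heat capacity C = ρ c_p D = 1020 × 4020 × 26.6 = 1.09×10^8 J m⁻² K⁻¹.
τ = C / λ = 1.09×10^8 / 13.6 = 8.02×10^6 s.
Fraction reached: 1 − e^(−t/τ) = 0.56 ⇒ t = −τ ln(1 − 0.56) = τ × 0.821.
t = 6.58×10^6 s = 76.2 days.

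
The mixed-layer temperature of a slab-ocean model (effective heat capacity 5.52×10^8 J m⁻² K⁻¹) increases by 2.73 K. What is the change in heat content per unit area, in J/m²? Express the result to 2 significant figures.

1.5×10^9

Areal heat capacity C = 5.52×10^8 J m⁻² K⁻¹ (given).
ΔQ = C ΔT = 5.52×10^8 × 2.73 = 1.51×10^9 J/m².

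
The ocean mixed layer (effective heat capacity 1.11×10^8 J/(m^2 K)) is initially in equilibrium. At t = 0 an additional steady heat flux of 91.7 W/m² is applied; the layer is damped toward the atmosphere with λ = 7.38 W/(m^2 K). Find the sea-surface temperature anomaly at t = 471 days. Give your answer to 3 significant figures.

Areal heat capacity C = 1.11×10^8 J/(m^2 K) (given).
τ = C / λ = 1.11×10^8 / 7.38 = 1.50×10^7 s.
Equilibrium anomaly ΔT_eq = F / λ = 91.7 / 7.38 = 12.4 K.
t = 471 days = 4.07×10^7 s, so t/τ = 2.71.
ΔT(t) = ΔT_eq (1 − e^(−t/τ)) = 12.4 × (1 − e^−2.71) = 11.6 K.

11.6 K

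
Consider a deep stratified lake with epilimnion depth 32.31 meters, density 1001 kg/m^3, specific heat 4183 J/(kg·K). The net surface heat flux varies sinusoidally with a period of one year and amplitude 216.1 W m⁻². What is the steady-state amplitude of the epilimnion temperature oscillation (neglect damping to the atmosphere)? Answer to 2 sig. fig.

Areal heat capacity C = ρ c_p D = 1001 × 4183 × 32.31 = 1.35×10^8 J/(m²·K).
Angular frequency ω = 2π / T = 2π / 3.15×10^7 s = 1.99×10^-7 s⁻¹.
Cω = 1.35×10^8 × 1.99×10^-7 = 27.0 W/(m²·K).
Amplitude A = F₀ / (Cω) = 216.1 / 27.0 = 8.02 K.

8.0 K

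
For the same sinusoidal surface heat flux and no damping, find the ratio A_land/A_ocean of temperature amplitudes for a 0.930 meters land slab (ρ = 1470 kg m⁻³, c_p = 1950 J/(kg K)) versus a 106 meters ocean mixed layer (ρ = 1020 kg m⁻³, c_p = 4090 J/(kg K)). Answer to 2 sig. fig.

170

C_ocean = 1020 × 4090 × 106 = 4.42×10^8 J/(m²·K).
C_land = 1470 × 1950 × 0.930 = 2.67×10^6 J/(m²·K).
Undamped amplitude ∝ 1/C, so A_land/A_ocean = C_ocean/C_land = 166.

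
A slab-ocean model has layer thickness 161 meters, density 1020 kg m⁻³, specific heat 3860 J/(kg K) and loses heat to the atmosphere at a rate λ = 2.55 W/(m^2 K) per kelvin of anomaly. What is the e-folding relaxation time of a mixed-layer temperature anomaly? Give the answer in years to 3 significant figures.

7.88 years

Areal heat capacity C = ρ c_p D = 1020 × 3860 × 161 = 6.34×10^8 J m⁻² K⁻¹.
Relaxation time τ = C / λ = 6.34×10^8 / 2.55 = 2.49×10^8 s.
In years: 2.49×10^8 s / (3.156×10^7 s/year) = 7.88 years.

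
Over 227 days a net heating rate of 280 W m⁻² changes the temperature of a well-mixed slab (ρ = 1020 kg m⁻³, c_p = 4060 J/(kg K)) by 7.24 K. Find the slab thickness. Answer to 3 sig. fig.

183 m

Heat input Q = F Δt = 280 × 1.96×10^7 s = 5.49×10^9 J/m².
Required areal heat capacity C = Q / ΔT = 7.59×10^8 J/(m²·K).
Depth D = C / (ρ c_p) = 7.59×10^8 / (1020 × 4060) = 183 m.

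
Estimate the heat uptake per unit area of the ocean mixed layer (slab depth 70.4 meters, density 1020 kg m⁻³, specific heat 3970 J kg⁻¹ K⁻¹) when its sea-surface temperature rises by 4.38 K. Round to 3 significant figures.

1.25×10^9

Areal heat capacity C = ρ c_p D = 1020 × 3970 × 70.4 = 2.85×10^8 J/(m^2 K).
ΔQ = C ΔT = 2.85×10^8 × 4.38 = 1.25×10^9 J/m².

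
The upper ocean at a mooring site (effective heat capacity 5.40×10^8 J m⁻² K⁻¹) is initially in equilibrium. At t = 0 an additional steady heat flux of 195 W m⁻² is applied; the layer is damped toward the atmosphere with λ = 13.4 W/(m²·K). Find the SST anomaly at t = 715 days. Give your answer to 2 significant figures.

11 K

Areal heat capacity C = 5.40×10^8 J m⁻² K⁻¹ (given).
τ = C / λ = 5.40×10^8 / 13.4 = 4.03×10^7 s.
Equilibrium anomaly ΔT_eq = F / λ = 195 / 13.4 = 14.6 K.
t = 715 days = 6.18×10^7 s, so t/τ = 1.53.
ΔT(t) = ΔT_eq (1 − e^(−t/τ)) = 14.6 × (1 − e^−1.53) = 11.4 K.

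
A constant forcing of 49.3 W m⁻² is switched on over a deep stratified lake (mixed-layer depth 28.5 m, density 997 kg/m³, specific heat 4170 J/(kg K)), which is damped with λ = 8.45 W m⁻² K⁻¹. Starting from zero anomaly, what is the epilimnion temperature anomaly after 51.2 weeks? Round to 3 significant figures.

Areal heat capacity C = ρ c_p D = 997 × 4170 × 28.5 = 1.18×10^8 J/(m^2 K).
τ = C / λ = 1.18×10^8 / 8.45 = 1.40×10^7 s.
Equilibrium anomaly ΔT_eq = F / λ = 49.3 / 8.45 = 5.83 K.
t = 51.2 weeks = 3.10×10^7 s, so t/τ = 2.21.
ΔT(t) = ΔT_eq (1 − e^(−t/τ)) = 5.83 × (1 − e^−2.21) = 5.19 K.

5.19 K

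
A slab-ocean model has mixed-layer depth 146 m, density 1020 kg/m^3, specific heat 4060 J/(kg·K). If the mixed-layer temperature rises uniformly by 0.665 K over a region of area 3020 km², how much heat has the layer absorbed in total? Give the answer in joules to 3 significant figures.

1.21×10^18 J

Areal heat capacity C = ρ c_p D = 1020 × 4060 × 146 = 6.05×10^8 J m⁻² K⁻¹.
Heat per unit area: q = C ΔT = 6.05×10^8 × 0.665 = 4.02×10^8 J/m².
Total heat: Q = q × A = 4.02×10^8 × (3020 × 10⁶ m²) = 1.21×10^18 J.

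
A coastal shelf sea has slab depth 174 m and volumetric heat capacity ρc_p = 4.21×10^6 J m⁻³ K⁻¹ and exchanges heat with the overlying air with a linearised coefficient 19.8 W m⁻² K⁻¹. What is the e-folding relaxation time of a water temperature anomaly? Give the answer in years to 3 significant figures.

1.17 years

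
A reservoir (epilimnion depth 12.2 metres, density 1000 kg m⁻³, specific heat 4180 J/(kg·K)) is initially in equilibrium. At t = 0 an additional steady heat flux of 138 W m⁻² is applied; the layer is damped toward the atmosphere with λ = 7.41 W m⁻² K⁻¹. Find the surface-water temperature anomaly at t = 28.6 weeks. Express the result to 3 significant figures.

17.1 K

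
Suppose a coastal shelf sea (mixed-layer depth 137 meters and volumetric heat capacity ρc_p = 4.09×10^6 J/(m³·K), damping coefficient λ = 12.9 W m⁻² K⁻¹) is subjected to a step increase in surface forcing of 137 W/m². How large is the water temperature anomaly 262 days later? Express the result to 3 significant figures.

4.31 K

Areal heat capacity C = ρc_p × D = 4.09×10^6 × 137 = 5.60×10^8 J m⁻² K⁻¹.
τ = C / λ = 5.60×10^8 / 12.9 = 4.34×10^7 s.
Equilibrium anomaly ΔT_eq = F / λ = 137 / 12.9 = 10.6 K.
t = 262 days = 2.26×10^7 s, so t/τ = 0.521.
ΔT(t) = ΔT_eq (1 − e^(−t/τ)) = 10.6 × (1 − e^−0.521) = 4.31 K.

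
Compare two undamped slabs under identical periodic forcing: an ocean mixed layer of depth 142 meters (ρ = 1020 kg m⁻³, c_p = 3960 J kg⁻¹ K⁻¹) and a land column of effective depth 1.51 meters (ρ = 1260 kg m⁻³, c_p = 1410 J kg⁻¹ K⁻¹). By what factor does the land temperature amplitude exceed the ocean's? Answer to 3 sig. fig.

C_ocean = 1020 × 3960 × 142 = 5.74×10^8 J/(m²·K).
C_land = 1260 × 1410 × 1.51 = 2.68×10^6 J/(m²·K).
Undamped amplitude ∝ 1/C, so A_land/A_ocean = C_ocean/C_land = 214.

214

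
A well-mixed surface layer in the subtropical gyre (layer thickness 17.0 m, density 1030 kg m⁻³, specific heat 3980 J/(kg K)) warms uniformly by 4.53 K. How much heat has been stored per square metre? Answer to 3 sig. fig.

Areal heat capacity C = ρ c_p D = 1030 × 3980 × 17.0 = 6.97×10^7 J/(m^2 K).
ΔQ = C ΔT = 6.97×10^7 × 4.53 = 3.16×10^8 J/m².

3.16×10^8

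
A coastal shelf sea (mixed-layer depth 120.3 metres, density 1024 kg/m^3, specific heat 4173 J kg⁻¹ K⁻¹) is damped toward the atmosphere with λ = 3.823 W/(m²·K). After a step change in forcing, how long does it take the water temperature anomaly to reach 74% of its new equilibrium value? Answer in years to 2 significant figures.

Areal heat capacity C = ρ c_p D = 1024 × 4173 × 120.3 = 5.14×10^8 J/(m²·K).
τ = C / λ = 5.14×10^8 / 3.823 = 1.34×10^8 s.
Fraction reached: 1 − e^(−t/τ) = 0.74 ⇒ t = −τ ln(1 − 0.74) = τ × 1.35.
t = 1.81×10^8 s = 5.74 years.

5.7 years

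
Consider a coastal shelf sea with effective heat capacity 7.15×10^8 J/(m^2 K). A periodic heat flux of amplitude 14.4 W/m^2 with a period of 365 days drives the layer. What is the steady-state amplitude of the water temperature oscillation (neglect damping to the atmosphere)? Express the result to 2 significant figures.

Areal heat capacity C = 7.15×10^8 J/(m^2 K) (given).
Angular frequency ω = 2π / T = 2π / 3.15×10^7 s = 1.99×10^-7 s⁻¹.
Cω = 7.15×10^8 × 1.99×10^-7 = 142 W/(m²·K).
Amplitude A = F₀ / (Cω) = 14.4 / 142 = 0.101 K.

0.10 K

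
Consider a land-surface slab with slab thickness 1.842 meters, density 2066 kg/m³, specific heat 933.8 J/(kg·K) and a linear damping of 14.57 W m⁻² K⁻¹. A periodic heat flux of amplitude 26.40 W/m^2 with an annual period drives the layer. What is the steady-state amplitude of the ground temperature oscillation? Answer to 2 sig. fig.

1.8 K

Areal heat capacity C = ρ c_p D = 2066 × 933.8 × 1.842 = 3.55×10^6 J/(m^2 K).
Angular frequency ω = 2π / T = 2π / 3.15×10^7 s = 1.99×10^-7 s⁻¹.
√((Cω)² + λ²) = √((0.708)² + 14.57²) = 14.6 W/(m²·K).
Amplitude A = F₀ / √((Cω)²+λ²) = 26.40 / 14.6 = 1.81 K.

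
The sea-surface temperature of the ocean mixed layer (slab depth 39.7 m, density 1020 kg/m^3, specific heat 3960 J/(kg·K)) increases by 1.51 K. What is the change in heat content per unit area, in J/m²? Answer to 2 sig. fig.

Areal heat capacity C = ρ c_p D = 1020 × 3960 × 39.7 = 1.60×10^8 J/(m^2 K).
ΔQ = C ΔT = 1.60×10^8 × 1.51 = 2.42×10^8 J/m².

2.4×10^8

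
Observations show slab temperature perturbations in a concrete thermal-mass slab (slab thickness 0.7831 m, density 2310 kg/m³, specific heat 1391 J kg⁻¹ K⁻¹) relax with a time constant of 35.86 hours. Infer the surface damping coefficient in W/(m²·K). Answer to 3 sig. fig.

Areal heat capacity C = ρ c_p D = 2310 × 1391 × 0.7831 = 2.52×10^6 J m⁻² K⁻¹.
τ = 35.86 hours = 1.29×10^5 s.
λ = C / τ = 2.52×10^6 / 1.29×10^5 = 19.5 W/(m²·K).

19.5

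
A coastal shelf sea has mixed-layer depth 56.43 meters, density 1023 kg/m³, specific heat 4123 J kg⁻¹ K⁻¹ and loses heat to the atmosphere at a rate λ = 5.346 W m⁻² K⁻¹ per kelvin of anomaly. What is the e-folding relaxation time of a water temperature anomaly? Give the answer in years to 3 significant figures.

1.41 years

Areal heat capacity C = ρ c_p D = 1023 × 4123 × 56.43 = 2.38×10^8 J m⁻² K⁻¹.
Relaxation time τ = C / λ = 2.38×10^8 / 5.346 = 4.45×10^7 s.
In years: 4.45×10^7 s / (3.156×10^7 s/year) = 1.41 years.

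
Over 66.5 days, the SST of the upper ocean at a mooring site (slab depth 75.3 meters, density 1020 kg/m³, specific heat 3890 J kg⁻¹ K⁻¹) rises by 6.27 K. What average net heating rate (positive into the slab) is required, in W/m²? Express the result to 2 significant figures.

330

Areal heat capacity C = ρ c_p D = 1020 × 3890 × 75.3 = 2.99×10^8 J m⁻² K⁻¹.
Required heat per unit area: Q = C ΔT = 2.99×10^8 × 6.27 = 1.87×10^9 J/m².
Flux F = Q / Δt = 1.87×10^9 / 5.75×10^6 s = 326 W/m².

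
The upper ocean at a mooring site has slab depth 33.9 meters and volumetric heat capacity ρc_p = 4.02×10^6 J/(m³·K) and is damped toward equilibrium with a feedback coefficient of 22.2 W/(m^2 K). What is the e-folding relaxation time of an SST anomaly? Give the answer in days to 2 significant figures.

Areal heat capacity C = ρc_p × D = 4.02×10^6 × 33.9 = 1.36×10^8 J/(m^2 K).
Relaxation time τ = C / λ = 1.36×10^8 / 22.2 = 6.14×10^6 s.
In days: 6.14×10^6 s / (86400 s/day) = 71.0 days.

71 days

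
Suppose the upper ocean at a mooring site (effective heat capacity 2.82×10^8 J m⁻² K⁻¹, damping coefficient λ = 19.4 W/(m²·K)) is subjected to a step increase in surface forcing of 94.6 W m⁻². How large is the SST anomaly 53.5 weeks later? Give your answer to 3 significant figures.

Areal heat capacity C = 2.82×10^8 J m⁻² K⁻¹ (given).
τ = C / λ = 2.82×10^8 / 19.4 = 1.45×10^7 s.
Equilibrium anomaly ΔT_eq = F / λ = 94.6 / 19.4 = 4.88 K.
t = 53.5 weeks = 3.24×10^7 s, so t/τ = 2.23.
ΔT(t) = ΔT_eq (1 − e^(−t/τ)) = 4.88 × (1 − e^−2.23) = 4.35 K.

4.35 K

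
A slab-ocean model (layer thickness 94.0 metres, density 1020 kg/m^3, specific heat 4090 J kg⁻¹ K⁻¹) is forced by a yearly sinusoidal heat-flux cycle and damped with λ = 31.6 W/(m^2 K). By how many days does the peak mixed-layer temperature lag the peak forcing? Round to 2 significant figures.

Areal heat capacity C = ρ c_p D = 1020 × 4090 × 94.0 = 3.92×10^8 J m⁻² K⁻¹.
ω = 2π / 3.15×10^7 s = 1.99×10^-7 s⁻¹.
Phase lag φ = arctan(Cω/λ) = arctan(78.1/31.6) = 1.19 rad.
Time lag = φ / ω = 1.19 / 1.99×10^-7 = 5.95×10^6 s = 68.9 days.

69 days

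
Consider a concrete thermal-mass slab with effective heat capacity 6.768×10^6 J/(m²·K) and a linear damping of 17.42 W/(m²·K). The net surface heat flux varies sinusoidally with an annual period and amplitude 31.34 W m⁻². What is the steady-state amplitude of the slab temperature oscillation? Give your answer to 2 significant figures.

1.8 K

Areal heat capacity C = 6.768×10^6 J/(m²·K) (given).
Angular frequency ω = 2π / T = 2π / 3.15×10^7 s = 1.99×10^-7 s⁻¹.
√((Cω)² + λ²) = √((1.35)² + 17.42²) = 17.5 W/(m²·K).
Amplitude A = F₀ / √((Cω)²+λ²) = 31.34 / 17.5 = 1.79 K.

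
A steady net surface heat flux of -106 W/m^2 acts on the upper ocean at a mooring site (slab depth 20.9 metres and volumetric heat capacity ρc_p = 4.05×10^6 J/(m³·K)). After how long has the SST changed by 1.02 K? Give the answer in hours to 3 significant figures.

Areal heat capacity C = ρc_p × D = 4.05×10^6 × 20.9 = 8.46×10^7 J m⁻² K⁻¹.
Time required: Δt = C ΔT / F = 8.46×10^7 × -1.02 / -106 = 8.15×10^5 s.
In hours: 8.15×10^5 s / (3600 s/hour) = 226 hours.

226 hours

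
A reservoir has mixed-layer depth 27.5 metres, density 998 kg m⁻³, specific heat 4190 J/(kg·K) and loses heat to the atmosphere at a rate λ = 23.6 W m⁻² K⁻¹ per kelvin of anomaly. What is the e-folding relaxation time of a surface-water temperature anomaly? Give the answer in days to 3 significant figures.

56.4 days

Areal heat capacity C = ρ c_p D = 998 × 4190 × 27.5 = 1.15×10^8 J/(m²·K).
Relaxation time τ = C / λ = 1.15×10^8 / 23.6 = 4.87×10^6 s.
In days: 4.87×10^6 s / (86400 s/day) = 56.4 days.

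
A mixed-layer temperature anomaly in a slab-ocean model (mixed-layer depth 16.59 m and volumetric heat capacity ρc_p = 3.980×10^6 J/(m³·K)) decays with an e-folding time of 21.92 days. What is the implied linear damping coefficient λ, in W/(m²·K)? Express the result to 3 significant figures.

Areal heat capacity C = ρc_p × D = 3.980×10^6 × 16.59 = 6.60×10^7 J m⁻² K⁻¹.
τ = 21.92 days = 1.89×10^6 s.
λ = C / τ = 6.60×10^7 / 1.89×10^6 = 34.9 W/(m²·K).

34.9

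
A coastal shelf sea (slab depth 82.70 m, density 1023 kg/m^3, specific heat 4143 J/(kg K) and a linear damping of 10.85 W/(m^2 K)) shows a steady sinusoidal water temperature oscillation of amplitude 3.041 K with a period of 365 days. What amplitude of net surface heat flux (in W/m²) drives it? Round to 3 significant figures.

215

Areal heat capacity C = ρ c_p D = 1023 × 4143 × 82.70 = 3.51×10^8 J m⁻² K⁻¹.
ω = 2π / 3.15×10^7 s = 1.99×10^-7 s⁻¹.
√((Cω)² + λ²) = √((69.8)² + 10.85²) = 70.7 W/(m²·K).
F₀ = A × √((Cω)²+λ²) = 3.041 × 70.7 = 215 W/m².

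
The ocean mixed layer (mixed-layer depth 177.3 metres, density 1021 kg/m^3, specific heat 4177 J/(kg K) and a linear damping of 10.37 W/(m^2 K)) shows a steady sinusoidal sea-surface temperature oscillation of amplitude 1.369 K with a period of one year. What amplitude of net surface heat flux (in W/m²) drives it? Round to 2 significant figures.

210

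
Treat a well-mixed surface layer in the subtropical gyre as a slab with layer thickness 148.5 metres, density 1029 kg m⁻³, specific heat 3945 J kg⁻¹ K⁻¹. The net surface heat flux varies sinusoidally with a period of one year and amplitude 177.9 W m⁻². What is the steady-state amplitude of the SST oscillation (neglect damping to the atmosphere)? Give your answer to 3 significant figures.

Areal heat capacity C = ρ c_p D = 1029 × 3945 × 148.5 = 6.03×10^8 J/(m^2 K).
Angular frequency ω = 2π / T = 2π / 3.15×10^7 s = 1.99×10^-7 s⁻¹.
Cω = 6.03×10^8 × 1.99×10^-7 = 120 W/(m²·K).
Amplitude A = F₀ / (Cω) = 177.9 / 120 = 1.48 K.

1.48 K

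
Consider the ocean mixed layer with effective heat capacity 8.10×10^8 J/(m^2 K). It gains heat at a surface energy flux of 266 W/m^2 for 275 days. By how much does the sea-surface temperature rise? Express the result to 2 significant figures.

7.8 K

Areal heat capacity C = 8.10×10^8 J/(m^2 K) (given).
Net heat input Q = F Δt = 266 × (275 days × 86400 s/day) = 6.32×10^9 J/m².
ΔT = Q / C = 6.32×10^9 / 8.10×10^8 = 7.80 K.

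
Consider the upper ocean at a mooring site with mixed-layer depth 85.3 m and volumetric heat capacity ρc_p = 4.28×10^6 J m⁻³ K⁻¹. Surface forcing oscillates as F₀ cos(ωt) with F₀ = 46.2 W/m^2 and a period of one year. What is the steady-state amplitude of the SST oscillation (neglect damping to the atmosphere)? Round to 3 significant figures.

0.635 K

Areal heat capacity C = ρc_p × D = 4.28×10^6 × 85.3 = 3.65×10^8 J/(m²·K).
Angular frequency ω = 2π / T = 2π / 3.15×10^7 s = 1.99×10^-7 s⁻¹.
Cω = 3.65×10^8 × 1.99×10^-7 = 72.7 W/(m²·K).
Amplitude A = F₀ / (Cω) = 46.2 / 72.7 = 0.635 K.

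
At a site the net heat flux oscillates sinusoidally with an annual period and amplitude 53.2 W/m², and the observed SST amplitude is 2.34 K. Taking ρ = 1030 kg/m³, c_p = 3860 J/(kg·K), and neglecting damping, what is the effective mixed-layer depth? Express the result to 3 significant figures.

28.7 m

ω = 2π / 3.15×10^7 s = 1.99×10^-7 s⁻¹.
Required C = F₀ / (A ω) = 53.2 / (2.34 × 1.99×10^-7) = 1.14×10^8 J/(m²·K).
D = C / (ρ c_p) = 1.14×10^8 / (1030 × 3860) = 28.7 m.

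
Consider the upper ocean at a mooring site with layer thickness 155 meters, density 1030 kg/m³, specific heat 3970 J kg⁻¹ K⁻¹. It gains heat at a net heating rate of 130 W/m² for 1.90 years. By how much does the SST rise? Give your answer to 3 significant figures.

12.3 K

Areal heat capacity C = ρ c_p D = 1030 × 3970 × 155 = 6.34×10^8 J m⁻² K⁻¹.
Net heat input Q = F Δt = 130 × (1.90 years × 3.156×10^7 s/year) = 7.79×10^9 J/m².
ΔT = Q / C = 7.79×10^9 / 6.34×10^8 = 12.3 K.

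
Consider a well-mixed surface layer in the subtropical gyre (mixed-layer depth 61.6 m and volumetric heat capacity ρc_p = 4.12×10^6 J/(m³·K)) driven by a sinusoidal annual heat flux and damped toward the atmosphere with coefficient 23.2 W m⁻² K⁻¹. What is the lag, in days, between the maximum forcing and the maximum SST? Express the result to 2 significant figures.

66 days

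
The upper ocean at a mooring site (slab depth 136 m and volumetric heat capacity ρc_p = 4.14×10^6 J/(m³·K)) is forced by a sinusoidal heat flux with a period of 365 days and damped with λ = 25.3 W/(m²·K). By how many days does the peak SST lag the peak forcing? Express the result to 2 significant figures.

78 days

Areal heat capacity C = ρc_p × D = 4.14×10^6 × 136 = 5.63×10^8 J/(m^2 K).
ω = 2π / 3.15×10^7 s = 1.99×10^-7 s⁻¹.
Phase lag φ = arctan(Cω/λ) = arctan(112/25.3) = 1.35 rad.
Time lag = φ / ω = 1.35 / 1.99×10^-7 = 6.77×10^6 s = 78.4 days.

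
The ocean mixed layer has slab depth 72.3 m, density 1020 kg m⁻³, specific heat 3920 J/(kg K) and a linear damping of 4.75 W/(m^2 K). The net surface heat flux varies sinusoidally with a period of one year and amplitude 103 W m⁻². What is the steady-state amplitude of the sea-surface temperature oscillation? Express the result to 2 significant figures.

1.8 K

Areal heat capacity C = ρ c_p D = 1020 × 3920 × 72.3 = 2.89×10^8 J m⁻² K⁻¹.
Angular frequency ω = 2π / T = 2π / 3.15×10^7 s = 1.99×10^-7 s⁻¹.
√((Cω)² + λ²) = √((57.6)² + 4.75²) = 57.8 W/(m²·K).
Amplitude A = F₀ / √((Cω)²+λ²) = 103 / 57.8 = 1.78 K.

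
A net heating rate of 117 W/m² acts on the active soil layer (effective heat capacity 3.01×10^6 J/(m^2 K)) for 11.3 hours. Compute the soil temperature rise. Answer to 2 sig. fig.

1.6 K

Areal heat capacity C = 3.01×10^6 J/(m^2 K) (given).
Net heat input Q = F Δt = 117 × (11.3 hours × 3600 s/hour) = 4.76×10^6 J/m².
ΔT = Q / C = 4.76×10^6 / 3.01×10^6 = 1.58 K.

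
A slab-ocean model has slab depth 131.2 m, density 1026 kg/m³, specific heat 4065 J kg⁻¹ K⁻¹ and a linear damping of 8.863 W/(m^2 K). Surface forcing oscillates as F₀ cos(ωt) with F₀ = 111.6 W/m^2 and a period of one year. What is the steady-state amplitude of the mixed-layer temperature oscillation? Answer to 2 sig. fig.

1.0 K

Areal heat capacity C = ρ c_p D = 1026 × 4065 × 131.2 = 5.47×10^8 J/(m²·K).
Angular frequency ω = 2π / T = 2π / 3.15×10^7 s = 1.99×10^-7 s⁻¹.
√((Cω)² + λ²) = √((109)² + 8.863²) = 109 W/(m²·K).
Amplitude A = F₀ / √((Cω)²+λ²) = 111.6 / 109 = 1.02 K.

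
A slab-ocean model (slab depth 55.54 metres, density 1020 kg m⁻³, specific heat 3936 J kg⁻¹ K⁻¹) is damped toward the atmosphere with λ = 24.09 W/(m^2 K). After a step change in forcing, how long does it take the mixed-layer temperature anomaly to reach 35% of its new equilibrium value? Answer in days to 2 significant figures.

46 days

Areal heat capacity C = ρ c_p D = 1020 × 3936 × 55.54 = 2.23×10^8 J/(m²·K).
τ = C / λ = 2.23×10^8 / 24.09 = 9.26×10^6 s.
Fraction reached: 1 − e^(−t/τ) = 0.35 ⇒ t = −τ ln(1 − 0.35) = τ × 0.431.
t = 3.99×10^6 s = 46.1 days.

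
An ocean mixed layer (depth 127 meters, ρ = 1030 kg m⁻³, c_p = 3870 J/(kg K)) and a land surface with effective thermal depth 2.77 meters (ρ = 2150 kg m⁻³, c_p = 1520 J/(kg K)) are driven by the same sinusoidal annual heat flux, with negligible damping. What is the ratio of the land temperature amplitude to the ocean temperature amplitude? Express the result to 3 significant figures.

C_ocean = 1030 × 3870 × 127 = 5.06×10^8 J/(m²·K).
C_land = 2150 × 1520 × 2.77 = 9.05×10^6 J/(m²·K).
Undamped amplitude ∝ 1/C, so A_land/A_ocean = C_ocean/C_land = 55.9.

55.9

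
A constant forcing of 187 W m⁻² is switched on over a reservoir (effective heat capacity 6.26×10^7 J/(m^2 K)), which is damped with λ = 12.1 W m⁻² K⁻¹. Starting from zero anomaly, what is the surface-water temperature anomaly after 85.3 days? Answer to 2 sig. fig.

12 K

Areal heat capacity C = 6.26×10^7 J/(m^2 K) (given).
τ = C / λ = 6.26×10^7 / 12.1 = 5.17×10^6 s.
Equilibrium anomaly ΔT_eq = F / λ = 187 / 12.1 = 15.5 K.
t = 85.3 days = 7.37×10^6 s, so t/τ = 1.42.
ΔT(t) = ΔT_eq (1 − e^(−t/τ)) = 15.5 × (1 − e^−1.42) = 11.7 K.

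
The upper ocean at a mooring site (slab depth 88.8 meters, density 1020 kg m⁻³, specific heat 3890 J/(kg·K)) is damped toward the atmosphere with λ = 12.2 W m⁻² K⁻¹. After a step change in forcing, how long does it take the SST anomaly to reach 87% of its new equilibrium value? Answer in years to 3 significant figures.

Areal heat capacity C = ρ c_p D = 1020 × 3890 × 88.8 = 3.52×10^8 J/(m^2 K).
τ = C / λ = 3.52×10^8 / 12.2 = 2.89×10^7 s.
Fraction reached: 1 − e^(−t/τ) = 0.87 ⇒ t = −τ ln(1 − 0.87) = τ × 2.04.
t = 5.89×10^7 s = 1.87 years.

1.87 years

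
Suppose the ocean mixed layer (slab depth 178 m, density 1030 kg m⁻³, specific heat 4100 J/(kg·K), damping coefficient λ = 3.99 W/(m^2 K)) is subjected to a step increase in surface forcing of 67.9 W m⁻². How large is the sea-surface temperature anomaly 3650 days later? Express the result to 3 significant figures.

13.8 K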